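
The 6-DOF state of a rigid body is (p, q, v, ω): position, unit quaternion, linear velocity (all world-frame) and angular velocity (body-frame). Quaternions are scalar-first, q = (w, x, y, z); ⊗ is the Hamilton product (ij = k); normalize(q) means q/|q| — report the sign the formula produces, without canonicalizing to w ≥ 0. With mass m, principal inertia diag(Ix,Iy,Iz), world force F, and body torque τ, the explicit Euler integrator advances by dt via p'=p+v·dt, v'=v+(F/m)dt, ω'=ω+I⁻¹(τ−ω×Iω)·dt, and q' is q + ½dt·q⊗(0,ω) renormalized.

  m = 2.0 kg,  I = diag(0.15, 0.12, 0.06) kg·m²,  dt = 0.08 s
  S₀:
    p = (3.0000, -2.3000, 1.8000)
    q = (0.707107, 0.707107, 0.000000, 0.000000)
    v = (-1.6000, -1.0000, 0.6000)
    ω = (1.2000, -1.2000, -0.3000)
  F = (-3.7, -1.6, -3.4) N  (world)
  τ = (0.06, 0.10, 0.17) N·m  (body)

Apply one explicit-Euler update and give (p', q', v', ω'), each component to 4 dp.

p' = (2.8720, -2.3800, 1.8480)
q' = (0.6716, 0.7393, -0.0254, -0.0423)
v' = (-1.7480, -1.0640, 0.4640)
ω' = (1.2435, -1.1117, -0.1309)

(τ − ω×Iω)/I = (0.5440, 1.1033, 2.1133)
ω + α·dt = (1.2435, -1.1117, -0.1309)
Hamilton product q⊗(0,ω) = (-0.8485284, 0.8485284, -0.6363963, -1.0606605)
q + ½dt·q⊗(0,ω), renormalized = (0.6716, 0.7393, -0.0254, -0.0423)
a = F/m = (-1.8500, -0.8000, -1.7000)
p + v·dt = (2.8720, -2.3800, 1.8480)
v' = v + a·dt = (-1.7480, -1.0640, 0.4640)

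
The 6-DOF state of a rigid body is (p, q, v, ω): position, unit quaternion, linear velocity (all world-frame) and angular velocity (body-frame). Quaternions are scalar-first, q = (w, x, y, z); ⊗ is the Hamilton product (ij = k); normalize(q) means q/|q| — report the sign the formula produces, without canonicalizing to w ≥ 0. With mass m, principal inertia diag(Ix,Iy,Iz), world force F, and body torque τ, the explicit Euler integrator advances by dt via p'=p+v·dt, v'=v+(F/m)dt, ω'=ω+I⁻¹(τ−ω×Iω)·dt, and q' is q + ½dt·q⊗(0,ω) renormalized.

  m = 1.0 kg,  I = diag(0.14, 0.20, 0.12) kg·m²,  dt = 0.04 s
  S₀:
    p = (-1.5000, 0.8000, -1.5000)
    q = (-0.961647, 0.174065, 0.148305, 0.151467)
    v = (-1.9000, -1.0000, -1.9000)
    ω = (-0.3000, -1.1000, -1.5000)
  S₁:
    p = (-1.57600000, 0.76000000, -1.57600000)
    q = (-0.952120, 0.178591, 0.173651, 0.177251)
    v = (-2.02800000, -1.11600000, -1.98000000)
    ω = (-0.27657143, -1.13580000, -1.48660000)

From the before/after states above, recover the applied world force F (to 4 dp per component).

velocity change Δv = (-0.12800000, -0.11600000, -0.08000000)
applied force F = (-3.2000, -2.9000, -2.0000)

F = (-3.2000, -2.9000, -2.0000)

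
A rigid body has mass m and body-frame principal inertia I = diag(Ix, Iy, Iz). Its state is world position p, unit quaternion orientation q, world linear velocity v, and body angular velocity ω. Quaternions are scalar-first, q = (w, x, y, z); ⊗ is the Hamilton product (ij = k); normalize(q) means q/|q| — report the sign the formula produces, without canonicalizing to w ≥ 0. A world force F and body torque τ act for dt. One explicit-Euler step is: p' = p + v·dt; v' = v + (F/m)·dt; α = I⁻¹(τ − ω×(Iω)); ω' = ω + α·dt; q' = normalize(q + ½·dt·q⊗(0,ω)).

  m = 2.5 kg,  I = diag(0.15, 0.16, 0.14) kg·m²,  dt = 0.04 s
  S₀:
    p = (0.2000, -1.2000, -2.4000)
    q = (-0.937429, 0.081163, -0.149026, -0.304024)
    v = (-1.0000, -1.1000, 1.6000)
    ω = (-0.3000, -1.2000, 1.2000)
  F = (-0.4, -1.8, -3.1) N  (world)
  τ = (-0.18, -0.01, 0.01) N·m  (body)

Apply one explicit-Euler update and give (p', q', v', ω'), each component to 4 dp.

a = (-0.1600, -0.7200, -1.2400)
new position p' = (0.1600, -1.2440, -2.3360)
new velocity v' = (-1.0064, -1.1288, 1.5504)
(τ − ω×Iω)/I = (-1.3920, -0.0400, 0.0457)
new body rate ω' = (-0.3557, -1.2016, 1.2018)
2q̇ = q⊗(0,ω) = (0.2103465, -0.2624313, 1.1187264, -1.2670182)
q' = normalize(q + ½dt·q⊗(0,ω)) = (-0.9327, 0.0759, -0.1266, -0.3292)

p' = (0.1600, -1.2440, -2.3360)
q' = (-0.9327, 0.0759, -0.1266, -0.3292)
v' = (-1.0064, -1.1288, 1.5504)
ω' = (-0.3557, -1.2016, 1.2018)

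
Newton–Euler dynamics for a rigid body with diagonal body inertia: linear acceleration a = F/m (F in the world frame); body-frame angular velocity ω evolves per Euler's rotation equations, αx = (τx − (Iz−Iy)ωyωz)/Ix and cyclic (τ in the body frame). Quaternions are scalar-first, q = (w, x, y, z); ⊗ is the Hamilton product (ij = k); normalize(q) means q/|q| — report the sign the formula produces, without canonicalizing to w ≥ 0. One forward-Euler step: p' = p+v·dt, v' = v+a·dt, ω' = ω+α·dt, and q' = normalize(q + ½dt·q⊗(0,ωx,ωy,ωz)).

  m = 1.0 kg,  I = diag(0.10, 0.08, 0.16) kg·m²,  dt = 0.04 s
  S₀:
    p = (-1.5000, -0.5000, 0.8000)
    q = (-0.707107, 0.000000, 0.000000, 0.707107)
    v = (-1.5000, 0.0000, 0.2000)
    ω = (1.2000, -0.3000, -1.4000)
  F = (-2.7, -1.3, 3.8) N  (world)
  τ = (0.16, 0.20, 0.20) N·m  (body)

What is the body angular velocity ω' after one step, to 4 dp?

ω×(Iω) gyroscopic = (0.0336, 0.1008, 0.0072)
α = I⁻¹(τ − ω×Iω) = (1.2640, 1.2400, 1.2050)
new body rate ω' = (1.2506, -0.2504, -1.3518)

ω' = (1.2506, -0.2504, -1.3518)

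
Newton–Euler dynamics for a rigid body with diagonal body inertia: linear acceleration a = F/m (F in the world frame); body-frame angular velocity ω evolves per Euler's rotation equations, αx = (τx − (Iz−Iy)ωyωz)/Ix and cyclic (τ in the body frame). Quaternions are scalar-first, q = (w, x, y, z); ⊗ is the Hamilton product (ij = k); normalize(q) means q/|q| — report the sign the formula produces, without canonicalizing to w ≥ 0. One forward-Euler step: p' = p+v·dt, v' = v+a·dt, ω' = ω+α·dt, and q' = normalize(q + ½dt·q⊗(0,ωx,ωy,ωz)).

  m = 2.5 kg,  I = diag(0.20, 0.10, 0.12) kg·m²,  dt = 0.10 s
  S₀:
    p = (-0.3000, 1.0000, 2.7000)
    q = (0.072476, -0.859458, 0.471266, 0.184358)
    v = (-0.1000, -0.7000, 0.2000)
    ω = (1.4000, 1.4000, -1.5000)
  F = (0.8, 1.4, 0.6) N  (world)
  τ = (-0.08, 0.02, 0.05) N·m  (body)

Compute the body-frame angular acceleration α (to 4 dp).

α = (-0.1900, 1.8800, 2.0500)

gyro term ω×Iω = (-0.0420, -0.1680, -0.1960)
α = I⁻¹(τ − ω×Iω) = (-0.1900, 1.8800, 2.0500)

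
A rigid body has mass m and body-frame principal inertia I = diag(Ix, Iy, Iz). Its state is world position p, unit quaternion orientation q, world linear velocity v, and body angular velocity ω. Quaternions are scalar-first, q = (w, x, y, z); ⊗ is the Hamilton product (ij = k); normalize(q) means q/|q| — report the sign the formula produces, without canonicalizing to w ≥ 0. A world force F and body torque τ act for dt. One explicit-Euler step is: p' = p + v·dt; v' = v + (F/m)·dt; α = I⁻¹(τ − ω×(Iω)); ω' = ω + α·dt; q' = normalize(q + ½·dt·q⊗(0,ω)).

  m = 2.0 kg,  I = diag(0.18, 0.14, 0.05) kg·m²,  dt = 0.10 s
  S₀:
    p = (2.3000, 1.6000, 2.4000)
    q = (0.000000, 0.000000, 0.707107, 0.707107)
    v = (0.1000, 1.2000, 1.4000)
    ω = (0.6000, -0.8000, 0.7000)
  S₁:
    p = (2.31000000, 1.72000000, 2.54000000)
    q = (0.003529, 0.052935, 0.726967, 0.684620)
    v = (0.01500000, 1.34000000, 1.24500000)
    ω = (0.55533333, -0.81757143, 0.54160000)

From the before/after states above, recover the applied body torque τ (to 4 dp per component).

τ = (-0.0300, 0.0300, -0.0600)

ω₁ − ω₀ = (-0.04466667, -0.01757143, -0.15840000)
τ = I·(Δω/dt) + ω₀×(Iω₀) = (-0.0300, 0.0300, -0.0600)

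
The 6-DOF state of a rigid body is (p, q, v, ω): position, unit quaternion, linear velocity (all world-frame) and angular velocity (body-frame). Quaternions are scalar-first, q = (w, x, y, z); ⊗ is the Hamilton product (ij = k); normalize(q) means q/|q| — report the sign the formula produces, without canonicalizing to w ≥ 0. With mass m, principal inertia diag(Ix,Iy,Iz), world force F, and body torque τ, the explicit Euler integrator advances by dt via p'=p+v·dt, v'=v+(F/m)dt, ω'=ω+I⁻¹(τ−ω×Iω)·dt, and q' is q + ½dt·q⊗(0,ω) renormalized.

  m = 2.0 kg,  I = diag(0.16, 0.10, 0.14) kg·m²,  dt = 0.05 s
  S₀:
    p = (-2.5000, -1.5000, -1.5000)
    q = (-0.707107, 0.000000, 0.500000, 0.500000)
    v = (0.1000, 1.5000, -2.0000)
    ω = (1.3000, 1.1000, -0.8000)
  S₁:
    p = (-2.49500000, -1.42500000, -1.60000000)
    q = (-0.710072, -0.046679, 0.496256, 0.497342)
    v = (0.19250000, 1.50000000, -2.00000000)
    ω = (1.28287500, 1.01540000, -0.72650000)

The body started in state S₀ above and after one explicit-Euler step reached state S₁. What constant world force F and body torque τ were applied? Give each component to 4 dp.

Δω = ω₁−ω₀ = (-0.01712500, -0.08460000, 0.07350000)
ω₀×(Iω₀) = (-0.0352, -0.0208, -0.0858)
I·α + gyro = (-0.0900, -0.1900, 0.1200)
velocity change Δv = (0.09250000, 0.00000000, 0.00000000)
applied force F = (3.7000, 0.0000, 0.0000)

F = (3.7000, 0.0000, 0.0000)
τ = (-0.0900, -0.1900, 0.1200)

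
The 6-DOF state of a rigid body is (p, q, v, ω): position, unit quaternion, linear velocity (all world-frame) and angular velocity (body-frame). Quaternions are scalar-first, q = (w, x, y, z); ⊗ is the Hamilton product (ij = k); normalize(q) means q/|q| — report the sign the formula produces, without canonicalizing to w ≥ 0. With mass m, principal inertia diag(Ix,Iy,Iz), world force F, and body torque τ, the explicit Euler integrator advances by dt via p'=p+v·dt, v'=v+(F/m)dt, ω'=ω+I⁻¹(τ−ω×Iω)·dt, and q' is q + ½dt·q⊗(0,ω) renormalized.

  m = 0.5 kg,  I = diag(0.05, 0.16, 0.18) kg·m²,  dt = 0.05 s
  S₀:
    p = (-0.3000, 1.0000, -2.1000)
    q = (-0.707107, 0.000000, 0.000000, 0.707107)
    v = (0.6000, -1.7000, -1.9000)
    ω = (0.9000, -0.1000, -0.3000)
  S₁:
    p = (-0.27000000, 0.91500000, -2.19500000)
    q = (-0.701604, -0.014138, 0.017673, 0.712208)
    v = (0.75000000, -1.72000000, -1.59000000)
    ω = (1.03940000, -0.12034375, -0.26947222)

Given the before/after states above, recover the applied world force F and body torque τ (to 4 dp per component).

F = (1.5000, -0.2000, 3.1000)
τ = (0.1400, -0.0300, 0.1000)

rate change Δω = (0.13940000, -0.02034375, 0.03052778)
ω₀×(Iω₀) = (0.0006, 0.0351, -0.0099)
applied torque τ = (0.1400, -0.0300, 0.1000)
velocity change Δv = (0.15000000, -0.02000000, 0.31000000)
m·(v₁−v₀)/dt = (1.5000, -0.2000, 3.1000)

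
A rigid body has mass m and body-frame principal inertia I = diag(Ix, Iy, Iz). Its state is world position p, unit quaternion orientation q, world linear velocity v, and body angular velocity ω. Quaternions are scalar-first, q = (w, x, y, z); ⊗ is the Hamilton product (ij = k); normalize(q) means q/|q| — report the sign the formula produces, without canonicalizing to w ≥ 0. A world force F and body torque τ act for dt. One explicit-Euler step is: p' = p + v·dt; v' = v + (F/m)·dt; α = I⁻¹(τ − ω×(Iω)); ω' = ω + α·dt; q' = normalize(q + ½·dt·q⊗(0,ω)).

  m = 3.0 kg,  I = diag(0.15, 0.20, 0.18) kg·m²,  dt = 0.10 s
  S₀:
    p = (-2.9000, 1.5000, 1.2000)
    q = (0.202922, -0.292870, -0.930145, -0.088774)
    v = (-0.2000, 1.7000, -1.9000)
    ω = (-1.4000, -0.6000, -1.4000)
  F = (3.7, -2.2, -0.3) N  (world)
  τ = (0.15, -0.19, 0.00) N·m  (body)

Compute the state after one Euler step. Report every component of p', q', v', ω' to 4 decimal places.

p + v·dt = (-2.9200, 1.6700, 1.0100)
v + (F/m)dt = (-0.0767, 1.6267, -1.9100)
(τ − ω×Iω)/I = (1.1120, -0.6560, -0.2333)
new body rate ω' = (-1.2888, -0.6656, -1.4233)
q⊗(0,ω) = (-1.0923886, 0.9648478, -0.4074876, -1.4105718)
q' = normalize(q + ½dt·q⊗(0,ω)) = (0.1475, -0.2433, -0.9455, -0.1585)

p' = (-2.9200, 1.6700, 1.0100)
q' = (0.1475, -0.2433, -0.9455, -0.1585)
v' = (-0.0767, 1.6267, -1.9100)
ω' = (-1.2888, -0.6656, -1.4233)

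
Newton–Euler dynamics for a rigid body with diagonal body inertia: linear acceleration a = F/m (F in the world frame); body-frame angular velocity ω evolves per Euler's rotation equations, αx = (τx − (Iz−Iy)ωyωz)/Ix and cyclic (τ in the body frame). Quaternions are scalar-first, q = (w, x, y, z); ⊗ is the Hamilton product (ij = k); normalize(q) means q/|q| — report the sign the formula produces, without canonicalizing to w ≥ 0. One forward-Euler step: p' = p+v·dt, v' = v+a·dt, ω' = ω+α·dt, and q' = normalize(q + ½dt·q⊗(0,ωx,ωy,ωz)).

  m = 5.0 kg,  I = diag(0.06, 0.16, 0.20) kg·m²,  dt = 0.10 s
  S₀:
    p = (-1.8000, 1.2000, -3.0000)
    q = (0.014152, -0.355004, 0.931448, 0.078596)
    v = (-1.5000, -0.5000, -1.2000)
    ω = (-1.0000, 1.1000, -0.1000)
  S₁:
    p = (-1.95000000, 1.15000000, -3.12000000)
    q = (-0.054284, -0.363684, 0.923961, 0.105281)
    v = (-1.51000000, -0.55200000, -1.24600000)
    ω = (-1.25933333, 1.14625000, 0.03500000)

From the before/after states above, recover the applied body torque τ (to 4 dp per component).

rate change Δω = (-0.25933333, 0.04625000, 0.13500000)
I·α + gyro = (-0.1600, 0.0600, 0.1600)

τ = (-0.1600, 0.0600, 0.1600)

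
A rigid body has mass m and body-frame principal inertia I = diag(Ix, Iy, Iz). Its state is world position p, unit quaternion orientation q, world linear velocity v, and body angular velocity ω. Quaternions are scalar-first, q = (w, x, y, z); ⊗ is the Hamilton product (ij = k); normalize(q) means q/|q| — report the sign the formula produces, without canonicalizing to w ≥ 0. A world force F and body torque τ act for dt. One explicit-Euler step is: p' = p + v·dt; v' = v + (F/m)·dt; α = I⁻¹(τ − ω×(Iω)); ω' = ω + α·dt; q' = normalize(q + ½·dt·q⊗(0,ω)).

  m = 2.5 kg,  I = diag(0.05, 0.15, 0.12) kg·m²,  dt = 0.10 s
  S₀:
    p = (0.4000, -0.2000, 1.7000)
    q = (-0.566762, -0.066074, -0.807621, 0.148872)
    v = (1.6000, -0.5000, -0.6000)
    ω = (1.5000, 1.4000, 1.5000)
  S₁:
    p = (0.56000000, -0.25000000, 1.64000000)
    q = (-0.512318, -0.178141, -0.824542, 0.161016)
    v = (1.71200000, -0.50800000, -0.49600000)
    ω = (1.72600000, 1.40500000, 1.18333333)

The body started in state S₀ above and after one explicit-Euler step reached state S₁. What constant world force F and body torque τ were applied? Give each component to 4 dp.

F = (2.8000, -0.2000, 2.6000)
τ = (0.0500, -0.1500, -0.1700)

v₁ − v₀ = (0.11200000, -0.00800000, 0.10400000)
F = m·Δv/dt = (2.8000, -0.2000, 2.6000)
ω₁ − ω₀ = (0.22600000, 0.00500000, -0.31666667)
I·α + gyro = (0.0500, -0.1500, -0.1700)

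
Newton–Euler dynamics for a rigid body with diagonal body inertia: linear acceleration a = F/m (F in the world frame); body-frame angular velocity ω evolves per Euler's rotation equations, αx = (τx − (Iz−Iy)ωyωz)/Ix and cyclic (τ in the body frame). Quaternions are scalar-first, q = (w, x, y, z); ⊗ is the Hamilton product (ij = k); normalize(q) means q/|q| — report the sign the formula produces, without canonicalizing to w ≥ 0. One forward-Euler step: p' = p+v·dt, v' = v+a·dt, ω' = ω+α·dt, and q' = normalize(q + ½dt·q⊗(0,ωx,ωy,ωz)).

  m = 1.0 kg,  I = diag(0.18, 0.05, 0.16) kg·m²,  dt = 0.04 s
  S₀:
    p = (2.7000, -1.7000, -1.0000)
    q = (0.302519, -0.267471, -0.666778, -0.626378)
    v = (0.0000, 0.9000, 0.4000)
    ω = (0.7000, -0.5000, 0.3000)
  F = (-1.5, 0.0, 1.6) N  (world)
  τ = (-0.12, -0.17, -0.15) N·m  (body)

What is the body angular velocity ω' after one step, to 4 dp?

α = I⁻¹(τ − ω×Iω) = (-0.5750, -3.4840, -1.2219)
new body rate ω' = (0.6770, -0.6394, 0.2511)

ω' = (0.6770, -0.6394, 0.2511)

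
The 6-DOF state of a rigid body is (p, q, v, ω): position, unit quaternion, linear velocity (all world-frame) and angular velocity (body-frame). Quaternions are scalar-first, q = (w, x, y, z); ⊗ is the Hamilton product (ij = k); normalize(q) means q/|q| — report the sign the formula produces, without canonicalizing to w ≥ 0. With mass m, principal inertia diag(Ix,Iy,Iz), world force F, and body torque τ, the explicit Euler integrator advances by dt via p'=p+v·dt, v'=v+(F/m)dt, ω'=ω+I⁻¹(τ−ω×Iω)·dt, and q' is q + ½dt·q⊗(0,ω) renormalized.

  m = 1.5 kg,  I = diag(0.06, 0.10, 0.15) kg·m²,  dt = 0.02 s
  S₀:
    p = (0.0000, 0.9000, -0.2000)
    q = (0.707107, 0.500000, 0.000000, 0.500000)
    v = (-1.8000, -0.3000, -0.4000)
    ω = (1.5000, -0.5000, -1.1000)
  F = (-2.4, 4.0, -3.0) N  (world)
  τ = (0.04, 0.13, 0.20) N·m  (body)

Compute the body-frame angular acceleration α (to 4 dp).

α = (0.2083, -0.1850, 1.5333)

precession coupling ω×(Iω) = (0.0275, 0.1485, -0.0300)
angular accel α = (0.2083, -0.1850, 1.5333)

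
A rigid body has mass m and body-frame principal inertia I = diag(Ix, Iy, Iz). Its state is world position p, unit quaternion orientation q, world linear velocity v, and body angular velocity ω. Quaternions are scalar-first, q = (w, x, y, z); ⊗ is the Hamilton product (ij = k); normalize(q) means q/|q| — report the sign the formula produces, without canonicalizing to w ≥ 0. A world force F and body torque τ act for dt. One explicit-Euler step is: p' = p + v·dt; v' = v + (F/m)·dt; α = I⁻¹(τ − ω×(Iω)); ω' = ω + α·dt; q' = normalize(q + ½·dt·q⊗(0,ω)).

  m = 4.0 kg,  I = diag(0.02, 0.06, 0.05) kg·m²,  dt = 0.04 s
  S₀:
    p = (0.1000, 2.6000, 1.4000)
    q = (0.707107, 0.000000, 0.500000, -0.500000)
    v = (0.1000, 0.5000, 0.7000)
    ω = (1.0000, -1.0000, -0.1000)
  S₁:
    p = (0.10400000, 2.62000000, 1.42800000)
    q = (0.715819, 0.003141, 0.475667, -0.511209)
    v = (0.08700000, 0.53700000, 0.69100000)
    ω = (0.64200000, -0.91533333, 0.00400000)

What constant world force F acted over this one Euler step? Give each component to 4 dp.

v₁ − v₀ = (-0.01300000, 0.03700000, -0.00900000)
m·(v₁−v₀)/dt = (-1.3000, 3.7000, -0.9000)

F = (-1.3000, 3.7000, -0.9000)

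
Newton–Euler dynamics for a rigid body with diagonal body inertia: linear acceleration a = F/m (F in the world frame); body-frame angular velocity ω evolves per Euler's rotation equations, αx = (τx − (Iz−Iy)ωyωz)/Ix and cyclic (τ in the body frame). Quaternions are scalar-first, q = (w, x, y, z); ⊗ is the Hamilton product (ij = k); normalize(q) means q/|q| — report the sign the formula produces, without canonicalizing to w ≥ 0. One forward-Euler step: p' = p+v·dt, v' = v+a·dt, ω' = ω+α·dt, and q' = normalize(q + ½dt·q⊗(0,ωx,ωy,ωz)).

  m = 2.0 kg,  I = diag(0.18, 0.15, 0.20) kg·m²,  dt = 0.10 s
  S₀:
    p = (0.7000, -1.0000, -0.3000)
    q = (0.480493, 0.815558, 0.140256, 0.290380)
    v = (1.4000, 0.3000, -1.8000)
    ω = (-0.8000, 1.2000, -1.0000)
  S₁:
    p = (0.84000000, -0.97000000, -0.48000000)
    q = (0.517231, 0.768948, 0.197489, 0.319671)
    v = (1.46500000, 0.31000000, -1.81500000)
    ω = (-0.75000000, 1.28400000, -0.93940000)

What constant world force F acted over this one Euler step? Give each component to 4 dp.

v₁ − v₀ = (0.06500000, 0.01000000, -0.01500000)
applied force F = (1.3000, 0.2000, -0.3000)

F = (1.3000, 0.2000, -0.3000)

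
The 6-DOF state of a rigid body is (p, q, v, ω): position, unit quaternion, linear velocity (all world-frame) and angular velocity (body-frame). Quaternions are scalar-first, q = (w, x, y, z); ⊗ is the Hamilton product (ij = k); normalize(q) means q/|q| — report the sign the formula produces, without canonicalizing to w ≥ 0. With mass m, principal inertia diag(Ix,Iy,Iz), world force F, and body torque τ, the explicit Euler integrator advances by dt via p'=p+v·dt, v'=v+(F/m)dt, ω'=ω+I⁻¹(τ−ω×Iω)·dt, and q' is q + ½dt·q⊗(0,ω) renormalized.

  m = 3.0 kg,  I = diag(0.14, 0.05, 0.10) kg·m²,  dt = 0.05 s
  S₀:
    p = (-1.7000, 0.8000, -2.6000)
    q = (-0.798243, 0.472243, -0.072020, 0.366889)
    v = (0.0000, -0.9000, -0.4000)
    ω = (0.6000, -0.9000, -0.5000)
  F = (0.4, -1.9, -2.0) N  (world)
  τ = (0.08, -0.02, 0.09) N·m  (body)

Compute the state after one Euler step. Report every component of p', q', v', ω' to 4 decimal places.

p' = p + v·dt = (-1.7000, 0.7550, -2.6200)
new velocity v' = (0.0067, -0.9317, -0.4333)
precession coupling ω×(Iω) = (0.0225, -0.0120, 0.0486)
α = I⁻¹(τ − ω×Iω) = (0.4107, -0.1600, 0.4140)
ω + α·dt = (0.6205, -0.9080, -0.4793)
2q̇ = q⊗(0,ω) = (-0.1647193, -0.1127357, 1.1746736, 0.0173148)
q' = normalize(q + ½dt·q⊗(0,ω)) = (-0.8020, 0.4692, -0.0426, 0.3672)

p' = (-1.7000, 0.7550, -2.6200)
q' = (-0.8020, 0.4692, -0.0426, 0.3672)
v' = (0.0067, -0.9317, -0.4333)
ω' = (0.6205, -0.9080, -0.4793)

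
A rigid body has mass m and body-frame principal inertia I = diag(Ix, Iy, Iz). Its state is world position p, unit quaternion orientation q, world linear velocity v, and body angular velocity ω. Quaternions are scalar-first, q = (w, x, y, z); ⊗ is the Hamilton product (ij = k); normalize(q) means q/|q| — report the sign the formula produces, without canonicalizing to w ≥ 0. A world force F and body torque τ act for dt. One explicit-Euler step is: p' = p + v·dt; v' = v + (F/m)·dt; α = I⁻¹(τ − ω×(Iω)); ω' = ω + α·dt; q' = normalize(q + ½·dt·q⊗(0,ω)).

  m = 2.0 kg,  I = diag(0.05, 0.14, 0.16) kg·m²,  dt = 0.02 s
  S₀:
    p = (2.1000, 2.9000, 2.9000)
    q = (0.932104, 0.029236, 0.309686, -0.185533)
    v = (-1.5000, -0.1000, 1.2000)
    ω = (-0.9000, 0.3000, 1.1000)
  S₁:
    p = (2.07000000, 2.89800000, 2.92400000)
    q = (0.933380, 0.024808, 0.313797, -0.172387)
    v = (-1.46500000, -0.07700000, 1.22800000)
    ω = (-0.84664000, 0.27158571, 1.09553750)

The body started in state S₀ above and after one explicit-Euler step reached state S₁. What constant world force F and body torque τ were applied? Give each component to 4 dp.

F = (3.5000, 2.3000, 2.8000)
τ = (0.1400, -0.0900, -0.0600)

v₁ − v₀ = (0.03500000, 0.02300000, 0.02800000)
applied force F = (3.5000, 2.3000, 2.8000)
rate change Δω = (0.05336000, -0.02841429, -0.00446250)
precession coupling = (0.0066, 0.1089, -0.0243)
τ = I·(Δω/dt) + ω₀×(Iω₀) = (0.1400, -0.0900, -0.0600)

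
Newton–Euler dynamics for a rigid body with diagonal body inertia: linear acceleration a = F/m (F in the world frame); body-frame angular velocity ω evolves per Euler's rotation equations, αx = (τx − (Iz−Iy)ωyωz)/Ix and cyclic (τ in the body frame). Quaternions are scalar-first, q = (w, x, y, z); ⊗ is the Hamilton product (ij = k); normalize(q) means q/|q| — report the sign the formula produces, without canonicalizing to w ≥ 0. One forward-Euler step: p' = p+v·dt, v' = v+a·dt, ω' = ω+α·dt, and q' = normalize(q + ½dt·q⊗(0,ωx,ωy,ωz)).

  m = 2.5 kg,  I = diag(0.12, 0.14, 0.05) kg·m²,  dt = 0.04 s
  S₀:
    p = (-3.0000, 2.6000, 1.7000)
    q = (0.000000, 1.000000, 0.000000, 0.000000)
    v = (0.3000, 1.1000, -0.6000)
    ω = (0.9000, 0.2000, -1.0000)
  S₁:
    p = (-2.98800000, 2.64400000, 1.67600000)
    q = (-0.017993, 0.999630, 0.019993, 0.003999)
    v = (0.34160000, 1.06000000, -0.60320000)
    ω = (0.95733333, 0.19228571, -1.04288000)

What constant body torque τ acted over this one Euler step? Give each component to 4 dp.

rate change Δω = (0.05733333, -0.00771429, -0.04288000)
applied torque τ = (0.1900, -0.0900, -0.0500)

τ = (0.1900, -0.0900, -0.0500)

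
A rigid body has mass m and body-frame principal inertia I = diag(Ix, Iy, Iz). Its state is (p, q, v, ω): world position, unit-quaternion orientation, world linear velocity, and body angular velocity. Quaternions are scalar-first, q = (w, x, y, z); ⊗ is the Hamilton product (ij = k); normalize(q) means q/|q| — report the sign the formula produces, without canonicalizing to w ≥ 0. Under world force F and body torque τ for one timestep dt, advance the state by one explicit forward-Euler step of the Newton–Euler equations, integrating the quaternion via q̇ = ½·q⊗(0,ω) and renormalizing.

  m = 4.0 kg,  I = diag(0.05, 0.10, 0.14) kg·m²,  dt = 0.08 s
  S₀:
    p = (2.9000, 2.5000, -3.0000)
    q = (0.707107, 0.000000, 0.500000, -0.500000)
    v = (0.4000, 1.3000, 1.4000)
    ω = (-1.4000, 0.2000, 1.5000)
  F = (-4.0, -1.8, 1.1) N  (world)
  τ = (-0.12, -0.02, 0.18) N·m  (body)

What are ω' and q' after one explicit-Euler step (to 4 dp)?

ω' = (-1.6112, 0.0328, 1.6109)
q' = (0.7306, -0.0056, 0.5319, -0.4281)

(τ − ω×Iω)/I = (-2.6400, -2.0900, 1.3857)
ω' = ω + α·dt = (-1.6112, 0.0328, 1.6109)
2q̇ = q⊗(0,ω) = (0.6500000, -0.1399498, 0.8414214, 1.7606605)
q' = normalize(q + ½dt·q⊗(0,ω)) = (0.7306, -0.0056, 0.5319, -0.4281)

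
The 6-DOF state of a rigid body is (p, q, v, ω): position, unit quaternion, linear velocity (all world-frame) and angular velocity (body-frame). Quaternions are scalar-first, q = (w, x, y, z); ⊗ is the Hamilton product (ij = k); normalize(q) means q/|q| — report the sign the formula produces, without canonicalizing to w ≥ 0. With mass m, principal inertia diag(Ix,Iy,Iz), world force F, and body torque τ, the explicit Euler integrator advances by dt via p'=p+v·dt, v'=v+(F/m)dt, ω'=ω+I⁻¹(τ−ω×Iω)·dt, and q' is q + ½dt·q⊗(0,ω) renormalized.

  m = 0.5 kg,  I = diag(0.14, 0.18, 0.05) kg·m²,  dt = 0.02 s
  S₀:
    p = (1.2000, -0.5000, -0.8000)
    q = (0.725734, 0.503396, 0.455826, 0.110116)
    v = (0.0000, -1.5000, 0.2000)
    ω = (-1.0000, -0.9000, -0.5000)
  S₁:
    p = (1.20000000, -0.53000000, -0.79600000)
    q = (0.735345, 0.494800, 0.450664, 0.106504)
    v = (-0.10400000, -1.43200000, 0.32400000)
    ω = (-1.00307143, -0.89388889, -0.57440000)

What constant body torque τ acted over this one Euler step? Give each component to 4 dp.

τ = (-0.0800, 0.1000, -0.1500)

rate change Δω = (-0.00307143, 0.00611111, -0.07440000)
ω₀×(Iω₀) = (-0.0585, 0.0450, 0.0360)
τ = I·(Δω/dt) + ω₀×(Iω₀) = (-0.0800, 0.1000, -0.1500)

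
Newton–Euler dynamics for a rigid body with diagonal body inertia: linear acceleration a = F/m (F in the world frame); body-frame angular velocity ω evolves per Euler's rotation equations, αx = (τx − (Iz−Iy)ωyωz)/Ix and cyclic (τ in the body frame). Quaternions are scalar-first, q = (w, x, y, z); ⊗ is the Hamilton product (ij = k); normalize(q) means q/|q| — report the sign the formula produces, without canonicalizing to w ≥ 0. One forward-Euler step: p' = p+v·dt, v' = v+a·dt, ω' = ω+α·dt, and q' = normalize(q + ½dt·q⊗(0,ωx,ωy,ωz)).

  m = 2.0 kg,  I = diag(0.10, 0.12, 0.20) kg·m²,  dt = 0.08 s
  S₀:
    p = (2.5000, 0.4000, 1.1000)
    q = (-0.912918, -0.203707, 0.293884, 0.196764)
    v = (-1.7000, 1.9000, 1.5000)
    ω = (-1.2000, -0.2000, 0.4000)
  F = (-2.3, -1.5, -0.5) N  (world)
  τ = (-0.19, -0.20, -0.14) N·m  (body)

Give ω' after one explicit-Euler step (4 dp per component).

α = I⁻¹(τ − ω×Iω) = (-1.8360, -2.0667, -0.7240)
ω' = ω + α·dt = (-1.3469, -0.3653, 0.3421)

ω' = (-1.3469, -0.3653, 0.3421)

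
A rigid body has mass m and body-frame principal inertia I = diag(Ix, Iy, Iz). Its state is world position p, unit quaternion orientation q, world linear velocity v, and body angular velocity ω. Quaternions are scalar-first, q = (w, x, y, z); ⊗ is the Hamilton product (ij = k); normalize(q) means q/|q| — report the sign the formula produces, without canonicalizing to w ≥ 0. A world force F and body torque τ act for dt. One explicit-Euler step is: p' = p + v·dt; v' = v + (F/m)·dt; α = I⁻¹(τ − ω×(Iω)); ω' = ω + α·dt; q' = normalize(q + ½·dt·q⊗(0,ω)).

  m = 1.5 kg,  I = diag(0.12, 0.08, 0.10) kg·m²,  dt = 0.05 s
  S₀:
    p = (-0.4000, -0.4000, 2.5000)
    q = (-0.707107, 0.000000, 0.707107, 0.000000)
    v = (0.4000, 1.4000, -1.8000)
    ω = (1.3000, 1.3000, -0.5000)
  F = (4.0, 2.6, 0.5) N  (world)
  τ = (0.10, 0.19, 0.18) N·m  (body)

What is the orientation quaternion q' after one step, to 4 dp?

Hamilton product q⊗(0,ω) = (-0.9192391, -1.2727926, -0.9192391, -0.5656856)
updated quaternion q' = (-0.7293, -0.0318, 0.6834, -0.0141)

q' = (-0.7293, -0.0318, 0.6834, -0.0141)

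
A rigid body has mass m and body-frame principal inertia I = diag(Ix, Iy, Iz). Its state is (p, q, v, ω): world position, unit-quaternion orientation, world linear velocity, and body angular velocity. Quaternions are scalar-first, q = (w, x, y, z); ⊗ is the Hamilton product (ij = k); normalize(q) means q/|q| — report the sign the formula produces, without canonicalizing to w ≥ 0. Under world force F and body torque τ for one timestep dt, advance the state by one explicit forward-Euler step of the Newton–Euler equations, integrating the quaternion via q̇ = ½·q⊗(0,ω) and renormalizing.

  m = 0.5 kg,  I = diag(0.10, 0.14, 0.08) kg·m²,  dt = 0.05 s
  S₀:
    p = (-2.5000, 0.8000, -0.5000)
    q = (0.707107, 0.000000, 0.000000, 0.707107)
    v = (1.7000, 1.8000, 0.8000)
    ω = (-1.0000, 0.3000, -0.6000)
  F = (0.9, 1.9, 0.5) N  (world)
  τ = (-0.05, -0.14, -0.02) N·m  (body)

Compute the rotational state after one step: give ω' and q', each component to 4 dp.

ω' = (-1.0304, 0.2457, -0.6050)
q' = (0.7174, -0.0230, -0.0124, 0.6962)

ω×(Iω) gyroscopic = (0.0108, 0.0120, -0.0120)
(τ − ω×Iω)/I = (-0.6080, -1.0857, -0.1000)
new body rate ω' = (-1.0304, 0.2457, -0.6050)
Hamilton product q⊗(0,ω) = (0.4242642, -0.9192391, -0.4949749, -0.4242642)
q + ½dt·q⊗(0,ω), renormalized = (0.7174, -0.0230, -0.0124, 0.6962)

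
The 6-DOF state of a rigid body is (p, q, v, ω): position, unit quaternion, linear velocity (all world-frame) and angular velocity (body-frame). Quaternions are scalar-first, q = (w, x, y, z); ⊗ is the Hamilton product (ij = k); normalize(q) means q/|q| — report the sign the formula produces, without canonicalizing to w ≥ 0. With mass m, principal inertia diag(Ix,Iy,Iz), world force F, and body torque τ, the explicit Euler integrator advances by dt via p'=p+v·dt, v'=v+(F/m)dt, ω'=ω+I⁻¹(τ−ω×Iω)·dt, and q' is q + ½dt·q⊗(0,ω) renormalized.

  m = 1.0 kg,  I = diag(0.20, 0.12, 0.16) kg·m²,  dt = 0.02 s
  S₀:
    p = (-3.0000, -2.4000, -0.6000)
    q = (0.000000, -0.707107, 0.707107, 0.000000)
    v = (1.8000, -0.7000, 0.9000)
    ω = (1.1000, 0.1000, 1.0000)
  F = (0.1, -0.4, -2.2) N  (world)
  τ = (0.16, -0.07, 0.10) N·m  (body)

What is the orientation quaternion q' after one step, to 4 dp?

2q̇ = q⊗(0,ω) = (0.7071070, 0.7071070, 0.7071070, -0.8485284)
q' = normalize(q + ½dt·q⊗(0,ω)) = (0.0071, -0.7000, 0.7141, -0.0085)

q' = (0.0071, -0.7000, 0.7141, -0.0085)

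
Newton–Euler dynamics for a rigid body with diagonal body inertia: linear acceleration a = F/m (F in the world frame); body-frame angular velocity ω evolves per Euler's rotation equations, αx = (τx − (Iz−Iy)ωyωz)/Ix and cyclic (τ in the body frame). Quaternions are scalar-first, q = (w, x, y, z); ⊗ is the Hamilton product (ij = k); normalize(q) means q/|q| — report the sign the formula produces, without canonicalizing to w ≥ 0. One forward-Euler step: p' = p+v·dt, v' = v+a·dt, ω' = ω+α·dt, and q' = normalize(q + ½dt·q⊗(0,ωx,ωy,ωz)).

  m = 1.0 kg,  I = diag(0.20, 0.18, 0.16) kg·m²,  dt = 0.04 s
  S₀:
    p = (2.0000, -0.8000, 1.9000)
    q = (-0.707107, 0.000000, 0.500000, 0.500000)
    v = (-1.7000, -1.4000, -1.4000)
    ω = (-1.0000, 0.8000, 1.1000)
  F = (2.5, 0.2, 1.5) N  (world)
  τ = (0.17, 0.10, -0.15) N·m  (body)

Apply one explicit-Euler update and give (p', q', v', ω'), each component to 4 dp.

precession coupling ω×(Iω) = (-0.0176, -0.0440, 0.0160)
α = I⁻¹(τ − ω×Iω) = (0.9380, 0.8000, -1.0375)
new body rate ω' = (-0.9625, 0.8320, 1.0585)
q⊗(0,ω) = (-0.9500000, 0.8571070, -1.0656856, -0.2778177)
q + ½dt·q⊗(0,ω), renormalized = (-0.7257, 0.0171, 0.4784, 0.4942)
new position p' = (1.9320, -0.8560, 1.8440)
v' = v + a·dt = (-1.6000, -1.3920, -1.3400)

p' = (1.9320, -0.8560, 1.8440)
q' = (-0.7257, 0.0171, 0.4784, 0.4942)
v' = (-1.6000, -1.3920, -1.3400)
ω' = (-0.9625, 0.8320, 1.0585)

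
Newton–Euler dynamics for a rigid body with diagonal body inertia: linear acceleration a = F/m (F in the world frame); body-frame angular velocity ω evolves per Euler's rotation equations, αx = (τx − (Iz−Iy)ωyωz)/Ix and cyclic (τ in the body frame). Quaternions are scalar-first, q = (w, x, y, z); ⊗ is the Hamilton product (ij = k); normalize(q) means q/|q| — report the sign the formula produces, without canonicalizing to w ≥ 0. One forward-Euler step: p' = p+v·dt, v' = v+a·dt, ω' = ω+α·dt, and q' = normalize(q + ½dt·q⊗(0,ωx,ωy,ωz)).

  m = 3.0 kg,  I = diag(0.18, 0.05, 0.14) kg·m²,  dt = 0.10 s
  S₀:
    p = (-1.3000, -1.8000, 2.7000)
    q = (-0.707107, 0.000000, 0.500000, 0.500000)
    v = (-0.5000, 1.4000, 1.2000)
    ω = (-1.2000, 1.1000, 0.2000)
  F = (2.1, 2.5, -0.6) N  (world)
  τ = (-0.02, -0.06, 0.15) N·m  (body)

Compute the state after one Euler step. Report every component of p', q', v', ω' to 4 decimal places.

ω×(Iω) gyroscopic = (0.0198, -0.0096, 0.1716)
angular accel α = (-0.2211, -1.0080, -0.1543)
new body rate ω' = (-1.2221, 0.9992, 0.1846)
2q̇ = q⊗(0,ω) = (-0.6500000, 0.3985284, -1.3778177, 0.4585786)
updated quaternion q' = (-0.7371, 0.0199, 0.4297, 0.5212)
new position p' = (-1.3500, -1.6600, 2.8200)
v + (F/m)dt = (-0.4300, 1.4833, 1.1800)

p' = (-1.3500, -1.6600, 2.8200)
q' = (-0.7371, 0.0199, 0.4297, 0.5212)
v' = (-0.4300, 1.4833, 1.1800)
ω' = (-1.2221, 0.9992, 0.1846)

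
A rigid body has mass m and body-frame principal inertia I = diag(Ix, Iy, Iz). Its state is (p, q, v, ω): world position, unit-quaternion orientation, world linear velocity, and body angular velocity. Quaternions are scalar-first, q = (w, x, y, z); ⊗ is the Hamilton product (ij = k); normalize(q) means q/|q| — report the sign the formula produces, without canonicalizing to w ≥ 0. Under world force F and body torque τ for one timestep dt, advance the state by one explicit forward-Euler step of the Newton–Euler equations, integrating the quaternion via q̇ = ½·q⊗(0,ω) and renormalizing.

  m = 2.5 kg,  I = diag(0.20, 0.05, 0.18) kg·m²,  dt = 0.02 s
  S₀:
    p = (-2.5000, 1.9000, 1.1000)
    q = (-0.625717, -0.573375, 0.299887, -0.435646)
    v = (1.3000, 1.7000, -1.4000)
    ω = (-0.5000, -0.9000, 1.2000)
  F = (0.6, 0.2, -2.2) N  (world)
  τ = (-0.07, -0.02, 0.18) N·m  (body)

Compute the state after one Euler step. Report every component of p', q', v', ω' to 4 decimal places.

precession coupling ω×(Iω) = (-0.1404, -0.0120, -0.0675)
angular accel α = (0.3520, -0.1600, 1.3750)
new body rate ω' = (-0.4930, -0.9032, 1.2275)
Hamilton product q⊗(0,ω) = (0.5059860, 0.2806415, 1.4690183, -0.0848794)
q' = normalize(q + ½dt·q⊗(0,ω)) = (-0.6206, -0.5705, 0.3145, -0.4364)
linear accel F/m = (0.2400, 0.0800, -0.8800)
p + v·dt = (-2.4740, 1.9340, 1.0720)
v' = v + a·dt = (1.3048, 1.7016, -1.4176)

p' = (-2.4740, 1.9340, 1.0720)
q' = (-0.6206, -0.5705, 0.3145, -0.4364)
v' = (1.3048, 1.7016, -1.4176)
ω' = (-0.4930, -0.9032, 1.2275)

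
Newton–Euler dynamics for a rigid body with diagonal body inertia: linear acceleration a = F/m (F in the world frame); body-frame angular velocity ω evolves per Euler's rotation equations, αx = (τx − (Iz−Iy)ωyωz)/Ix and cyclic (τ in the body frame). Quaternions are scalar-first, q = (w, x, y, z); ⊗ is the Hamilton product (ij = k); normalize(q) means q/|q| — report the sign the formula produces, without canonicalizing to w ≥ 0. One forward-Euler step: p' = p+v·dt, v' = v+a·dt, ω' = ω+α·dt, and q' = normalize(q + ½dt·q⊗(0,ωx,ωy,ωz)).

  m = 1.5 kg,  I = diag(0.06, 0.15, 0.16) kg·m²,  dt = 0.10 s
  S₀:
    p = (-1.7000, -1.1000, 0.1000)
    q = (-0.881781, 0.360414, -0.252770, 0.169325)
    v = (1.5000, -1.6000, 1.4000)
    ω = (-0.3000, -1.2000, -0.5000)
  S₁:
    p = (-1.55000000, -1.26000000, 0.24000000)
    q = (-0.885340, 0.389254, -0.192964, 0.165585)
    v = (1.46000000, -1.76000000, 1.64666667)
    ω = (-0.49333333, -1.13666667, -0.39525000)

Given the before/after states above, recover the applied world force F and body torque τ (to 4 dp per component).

v₁ − v₀ = (-0.04000000, -0.16000000, 0.24666667)
applied force F = (-0.6000, -2.4000, 3.7000)
rate change Δω = (-0.19333333, 0.06333333, 0.10475000)
applied torque τ = (-0.1100, 0.0800, 0.2000)

F = (-0.6000, -2.4000, 3.7000)
τ = (-0.1100, 0.0800, 0.2000)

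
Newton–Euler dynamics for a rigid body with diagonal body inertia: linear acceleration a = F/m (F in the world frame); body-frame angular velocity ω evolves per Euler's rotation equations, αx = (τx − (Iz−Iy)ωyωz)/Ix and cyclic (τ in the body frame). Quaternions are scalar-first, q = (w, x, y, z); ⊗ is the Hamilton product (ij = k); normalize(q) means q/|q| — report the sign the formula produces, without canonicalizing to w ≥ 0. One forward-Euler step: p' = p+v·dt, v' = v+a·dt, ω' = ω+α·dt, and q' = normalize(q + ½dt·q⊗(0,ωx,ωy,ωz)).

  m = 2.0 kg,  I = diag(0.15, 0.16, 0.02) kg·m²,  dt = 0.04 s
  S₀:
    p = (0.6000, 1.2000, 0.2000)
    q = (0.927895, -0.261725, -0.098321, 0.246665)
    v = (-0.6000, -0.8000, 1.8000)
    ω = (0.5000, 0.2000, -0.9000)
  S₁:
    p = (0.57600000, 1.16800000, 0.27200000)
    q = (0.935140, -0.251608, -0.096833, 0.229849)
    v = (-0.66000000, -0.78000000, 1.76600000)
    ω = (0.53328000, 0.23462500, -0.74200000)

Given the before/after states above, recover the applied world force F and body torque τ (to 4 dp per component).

Δω = ω₁−ω₀ = (0.03328000, 0.03462500, 0.15800000)
gyro term ω₀×Iω₀ = (0.0252, -0.0585, 0.0010)
applied torque τ = (0.1500, 0.0800, 0.0800)
Δv = v₁−v₀ = (-0.06000000, 0.02000000, -0.03400000)
m·(v₁−v₀)/dt = (-3.0000, 1.0000, -1.7000)

F = (-3.0000, 1.0000, -1.7000)
τ = (0.1500, 0.0800, 0.0800)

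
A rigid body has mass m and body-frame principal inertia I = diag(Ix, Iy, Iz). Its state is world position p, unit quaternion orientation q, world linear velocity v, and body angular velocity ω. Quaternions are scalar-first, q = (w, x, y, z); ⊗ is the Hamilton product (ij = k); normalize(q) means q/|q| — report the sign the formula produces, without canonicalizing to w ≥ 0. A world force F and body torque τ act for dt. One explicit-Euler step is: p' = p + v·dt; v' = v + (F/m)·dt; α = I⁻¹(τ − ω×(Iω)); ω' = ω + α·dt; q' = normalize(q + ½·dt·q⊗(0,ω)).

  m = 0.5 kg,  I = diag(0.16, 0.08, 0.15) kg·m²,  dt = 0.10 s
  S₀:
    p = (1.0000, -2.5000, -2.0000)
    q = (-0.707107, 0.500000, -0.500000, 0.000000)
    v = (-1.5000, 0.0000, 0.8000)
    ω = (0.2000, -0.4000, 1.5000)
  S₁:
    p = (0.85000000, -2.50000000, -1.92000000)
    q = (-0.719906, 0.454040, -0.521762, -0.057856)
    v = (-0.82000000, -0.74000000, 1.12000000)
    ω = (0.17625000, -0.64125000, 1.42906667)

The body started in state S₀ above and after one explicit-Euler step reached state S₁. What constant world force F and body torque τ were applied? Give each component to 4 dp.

F = (3.4000, -3.7000, 1.6000)
τ = (-0.0800, -0.1900, -0.1000)

v₁ − v₀ = (0.68000000, -0.74000000, 0.32000000)
F = m·Δv/dt = (3.4000, -3.7000, 1.6000)
ω₁ − ω₀ = (-0.02375000, -0.24125000, -0.07093333)
ω₀×(Iω₀) = (-0.0420, 0.0030, 0.0064)
τ = I·(Δω/dt) + ω₀×(Iω₀) = (-0.0800, -0.1900, -0.1000)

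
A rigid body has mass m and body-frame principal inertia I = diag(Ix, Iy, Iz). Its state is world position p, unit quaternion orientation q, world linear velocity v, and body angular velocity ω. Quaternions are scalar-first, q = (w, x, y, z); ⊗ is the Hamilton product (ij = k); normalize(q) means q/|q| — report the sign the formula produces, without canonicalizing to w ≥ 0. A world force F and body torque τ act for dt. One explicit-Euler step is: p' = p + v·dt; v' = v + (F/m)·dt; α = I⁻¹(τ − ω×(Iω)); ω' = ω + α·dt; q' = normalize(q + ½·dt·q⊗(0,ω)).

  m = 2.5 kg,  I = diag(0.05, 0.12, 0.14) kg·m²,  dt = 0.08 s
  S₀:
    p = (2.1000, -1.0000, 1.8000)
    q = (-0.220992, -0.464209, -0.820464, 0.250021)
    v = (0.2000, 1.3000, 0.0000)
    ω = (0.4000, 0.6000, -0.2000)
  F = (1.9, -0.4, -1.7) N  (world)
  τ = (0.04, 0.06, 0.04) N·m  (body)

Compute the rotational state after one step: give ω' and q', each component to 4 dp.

ω×(Iω) gyroscopic = (-0.0024, 0.0072, 0.0168)
angular accel α = (0.8480, 0.4400, 0.1657)
ω + α·dt = (0.4678, 0.6352, -0.1867)
Hamilton product q⊗(0,ω) = (0.7279662, -0.0743166, -0.1254286, 0.0938586)
updated quaternion q' = (-0.1918, -0.4670, -0.8251, 0.2537)

ω' = (0.4678, 0.6352, -0.1867)
q' = (-0.1918, -0.4670, -0.8251, 0.2537)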